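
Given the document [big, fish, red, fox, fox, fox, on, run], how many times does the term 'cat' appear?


Document has 8 words
Scanning for 'cat':
Term not found in document
Count = 0

0


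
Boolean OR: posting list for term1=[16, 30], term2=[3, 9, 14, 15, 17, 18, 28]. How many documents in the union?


Boolean OR: find union of posting lists
term1 docs: [16, 30]
term2 docs: [3, 9, 14, 15, 17, 18, 28]
Union: [3, 9, 14, 15, 16, 17, 18, 28, 30]
|union| = 9

9


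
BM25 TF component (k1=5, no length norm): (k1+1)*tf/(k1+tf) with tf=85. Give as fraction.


BM25 TF component = (k1+1)*tf / (k1+tf)
k1 = 5, tf = 85
Numerator = (5+1)*85 = 510
Denominator = 5 + 85 = 90
= 510/90 = 17/3

17/3


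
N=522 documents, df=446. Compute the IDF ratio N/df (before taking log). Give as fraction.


IDF ratio = N / df
= 522 / 446
= 261/223

261/223


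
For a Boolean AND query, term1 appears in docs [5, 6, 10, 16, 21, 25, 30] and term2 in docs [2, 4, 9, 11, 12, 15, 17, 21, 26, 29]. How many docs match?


Boolean AND: find intersection of posting lists
term1 docs: [5, 6, 10, 16, 21, 25, 30]
term2 docs: [2, 4, 9, 11, 12, 15, 17, 21, 26, 29]
Intersection: [21]
|intersection| = 1

1


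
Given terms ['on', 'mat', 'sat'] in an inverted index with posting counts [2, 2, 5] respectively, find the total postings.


Summing posting list sizes:
'on': 2 postings
'mat': 2 postings
'sat': 5 postings
Total = 2 + 2 + 5 = 9

9


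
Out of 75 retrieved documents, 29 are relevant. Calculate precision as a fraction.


Precision = relevant_retrieved / total_retrieved
= 29 / 75
= 29 / (29 + 46)
= 29/75

29/75


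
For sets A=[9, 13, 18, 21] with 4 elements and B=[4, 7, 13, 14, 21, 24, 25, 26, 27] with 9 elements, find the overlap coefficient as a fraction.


A intersect B = [13, 21]
|A intersect B| = 2
min(|A|, |B|) = min(4, 9) = 4
Overlap = 2 / 4 = 1/2

1/2


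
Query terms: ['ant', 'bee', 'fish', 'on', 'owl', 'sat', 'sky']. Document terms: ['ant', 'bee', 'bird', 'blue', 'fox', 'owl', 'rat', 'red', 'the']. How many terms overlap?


Query terms: ['ant', 'bee', 'fish', 'on', 'owl', 'sat', 'sky']
Document terms: ['ant', 'bee', 'bird', 'blue', 'fox', 'owl', 'rat', 'red', 'the']
Common terms: ['ant', 'bee', 'owl']
Overlap count = 3

3


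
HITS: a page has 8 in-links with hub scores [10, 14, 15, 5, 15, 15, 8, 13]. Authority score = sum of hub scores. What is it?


Authority = sum of hub scores of in-linkers
In-link 1: hub score = 10
In-link 2: hub score = 14
In-link 3: hub score = 15
In-link 4: hub score = 5
In-link 5: hub score = 15
In-link 6: hub score = 15
In-link 7: hub score = 8
In-link 8: hub score = 13
Authority = 10 + 14 + 15 + 5 + 15 + 15 + 8 + 13 = 95

95


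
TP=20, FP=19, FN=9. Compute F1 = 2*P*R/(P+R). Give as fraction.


F1 = 2 * P * R / (P + R)
P = TP/(TP+FP) = 20/39 = 20/39
R = TP/(TP+FN) = 20/29 = 20/29
2 * P * R = 2 * 20/39 * 20/29 = 800/1131
P + R = 20/39 + 20/29 = 1360/1131
F1 = 800/1131 / 1360/1131 = 10/17

10/17


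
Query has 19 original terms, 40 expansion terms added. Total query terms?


Original terms: 19
Expansion terms: 40
Total = 19 + 40 = 59

59


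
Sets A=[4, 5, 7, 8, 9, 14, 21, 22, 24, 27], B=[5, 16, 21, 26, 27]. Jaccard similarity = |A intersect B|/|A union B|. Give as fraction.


A intersect B = [5, 21, 27]
|A intersect B| = 3
A union B = [4, 5, 7, 8, 9, 14, 16, 21, 22, 24, 26, 27]
|A union B| = 12
Jaccard = 3/12 = 1/4

1/4


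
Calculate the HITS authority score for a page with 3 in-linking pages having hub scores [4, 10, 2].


Authority = sum of hub scores of in-linkers
In-link 1: hub score = 4
In-link 2: hub score = 10
In-link 3: hub score = 2
Authority = 4 + 10 + 2 = 16

16


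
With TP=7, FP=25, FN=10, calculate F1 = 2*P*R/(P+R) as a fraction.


F1 = 2 * P * R / (P + R)
P = TP/(TP+FP) = 7/32 = 7/32
R = TP/(TP+FN) = 7/17 = 7/17
2 * P * R = 2 * 7/32 * 7/17 = 49/272
P + R = 7/32 + 7/17 = 343/544
F1 = 49/272 / 343/544 = 2/7

2/7


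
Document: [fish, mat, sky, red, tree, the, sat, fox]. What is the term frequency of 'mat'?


Document has 8 words
Scanning for 'mat':
Found at positions: [1]
Count = 1

1


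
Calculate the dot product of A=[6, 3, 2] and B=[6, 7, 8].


Dot product = sum of element-wise products
A[0]*B[0] = 6*6 = 36
A[1]*B[1] = 3*7 = 21
A[2]*B[2] = 2*8 = 16
Sum = 36 + 21 + 16 = 73

73


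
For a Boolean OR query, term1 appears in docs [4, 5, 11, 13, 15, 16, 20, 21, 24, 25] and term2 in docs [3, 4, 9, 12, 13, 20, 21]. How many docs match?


Boolean OR: find union of posting lists
term1 docs: [4, 5, 11, 13, 15, 16, 20, 21, 24, 25]
term2 docs: [3, 4, 9, 12, 13, 20, 21]
Union: [3, 4, 5, 9, 11, 12, 13, 15, 16, 20, 21, 24, 25]
|union| = 13

13


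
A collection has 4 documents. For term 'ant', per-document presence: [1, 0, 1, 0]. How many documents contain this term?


Checking each document for 'ant':
Doc 1: present
Doc 2: absent
Doc 3: present
Doc 4: absent
df = sum of presences = 1 + 0 + 1 + 0 = 2

2


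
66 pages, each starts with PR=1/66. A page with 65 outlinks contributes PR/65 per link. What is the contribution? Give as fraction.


Initial PR = 1/66 = 1/66
Outlinks = 65
Contribution per link = PR / outlinks
= 1/66 / 65
= 1/4290

1/4290


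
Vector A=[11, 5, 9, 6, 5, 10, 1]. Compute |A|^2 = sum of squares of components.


|A|^2 = sum of squared components
A[0]^2 = 11^2 = 121
A[1]^2 = 5^2 = 25
A[2]^2 = 9^2 = 81
A[3]^2 = 6^2 = 36
A[4]^2 = 5^2 = 25
A[5]^2 = 10^2 = 100
A[6]^2 = 1^2 = 1
Sum = 121 + 25 + 81 + 36 + 25 + 100 + 1 = 389

389


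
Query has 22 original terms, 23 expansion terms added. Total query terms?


Original terms: 22
Expansion terms: 23
Total = 22 + 23 = 45

45


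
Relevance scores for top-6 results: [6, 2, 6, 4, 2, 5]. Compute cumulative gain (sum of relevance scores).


Cumulative Gain = sum of relevance scores
Position 1: rel=6, running sum=6
Position 2: rel=2, running sum=8
Position 3: rel=6, running sum=14
Position 4: rel=4, running sum=18
Position 5: rel=2, running sum=20
Position 6: rel=5, running sum=25
CG = 25

25


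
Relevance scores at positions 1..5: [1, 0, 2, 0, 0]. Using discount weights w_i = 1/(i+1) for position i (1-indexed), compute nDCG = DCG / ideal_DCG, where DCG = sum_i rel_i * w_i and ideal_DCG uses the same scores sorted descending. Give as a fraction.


Position discount weights w_i = 1/(i+1) for i=1..5:
Weights = [1/2, 1/3, 1/4, 1/5, 1/6]
Actual relevance: [1, 0, 2, 0, 0]
DCG = 1/2 + 0/3 + 2/4 + 0/5 + 0/6 = 1
Ideal relevance (sorted desc): [2, 1, 0, 0, 0]
Ideal DCG = 2/2 + 1/3 + 0/4 + 0/5 + 0/6 = 4/3
nDCG = DCG / ideal_DCG = 1 / 4/3 = 3/4

3/4


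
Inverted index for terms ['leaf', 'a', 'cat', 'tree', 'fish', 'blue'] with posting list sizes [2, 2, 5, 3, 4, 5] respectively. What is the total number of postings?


Summing posting list sizes:
'leaf': 2 postings
'a': 2 postings
'cat': 5 postings
'tree': 3 postings
'fish': 4 postings
'blue': 5 postings
Total = 2 + 2 + 5 + 3 + 4 + 5 = 21

21


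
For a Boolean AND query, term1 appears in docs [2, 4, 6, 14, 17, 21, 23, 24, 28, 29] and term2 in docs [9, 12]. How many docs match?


Boolean AND: find intersection of posting lists
term1 docs: [2, 4, 6, 14, 17, 21, 23, 24, 28, 29]
term2 docs: [9, 12]
Intersection: []
|intersection| = 0

0


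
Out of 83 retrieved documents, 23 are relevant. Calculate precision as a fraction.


Precision = relevant_retrieved / total_retrieved
= 23 / 83
= 23 / (23 + 60)
= 23/83

23/83


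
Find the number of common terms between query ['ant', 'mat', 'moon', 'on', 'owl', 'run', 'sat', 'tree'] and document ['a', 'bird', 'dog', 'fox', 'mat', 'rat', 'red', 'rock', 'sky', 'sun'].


Query terms: ['ant', 'mat', 'moon', 'on', 'owl', 'run', 'sat', 'tree']
Document terms: ['a', 'bird', 'dog', 'fox', 'mat', 'rat', 'red', 'rock', 'sky', 'sun']
Common terms: ['mat']
Overlap count = 1

1


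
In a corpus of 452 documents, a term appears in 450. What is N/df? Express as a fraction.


IDF ratio = N / df
= 452 / 450
= 226/225

226/225


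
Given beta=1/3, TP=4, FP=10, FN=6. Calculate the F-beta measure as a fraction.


P = TP/(TP+FP) = 4/14 = 2/7
R = TP/(TP+FN) = 4/10 = 2/5
beta^2 = 1/3^2 = 1/9
(1 + beta^2) = 10/9
Numerator = (1+beta^2)*P*R = 8/63
Denominator = beta^2*P + R = 2/63 + 2/5 = 136/315
F_beta = 5/17

5/17


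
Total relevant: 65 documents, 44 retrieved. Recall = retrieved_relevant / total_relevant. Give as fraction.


Recall = retrieved_relevant / total_relevant
= 44 / 65
= 44 / (44 + 21)
= 44/65

44/65


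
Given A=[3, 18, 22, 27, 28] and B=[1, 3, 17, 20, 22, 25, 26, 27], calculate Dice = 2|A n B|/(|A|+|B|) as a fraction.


A intersect B = [3, 22, 27]
|A intersect B| = 3
|A| = 5, |B| = 8
Dice = 2*3 / (5+8)
= 6 / 13 = 6/13

6/13


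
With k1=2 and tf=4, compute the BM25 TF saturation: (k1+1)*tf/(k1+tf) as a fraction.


BM25 TF component = (k1+1)*tf / (k1+tf)
k1 = 2, tf = 4
Numerator = (2+1)*4 = 12
Denominator = 2 + 4 = 6
= 12/6 = 2

2


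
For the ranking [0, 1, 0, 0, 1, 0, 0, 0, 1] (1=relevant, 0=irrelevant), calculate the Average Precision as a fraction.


Computing P@k for each relevant position:
Position 1: not relevant
Position 2: relevant, P@2 = 1/2 = 1/2
Position 3: not relevant
Position 4: not relevant
Position 5: relevant, P@5 = 2/5 = 2/5
Position 6: not relevant
Position 7: not relevant
Position 8: not relevant
Position 9: relevant, P@9 = 3/9 = 1/3
Sum of P@k = 1/2 + 2/5 + 1/3 = 37/30
AP = 37/30 / 3 = 37/90

37/90


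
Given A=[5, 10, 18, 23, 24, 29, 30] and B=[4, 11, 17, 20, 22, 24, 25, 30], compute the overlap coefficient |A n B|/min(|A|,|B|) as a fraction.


A intersect B = [24, 30]
|A intersect B| = 2
min(|A|, |B|) = min(7, 8) = 7
Overlap = 2 / 7 = 2/7

2/7


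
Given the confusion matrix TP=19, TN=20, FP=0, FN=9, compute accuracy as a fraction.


Accuracy = (TP + TN) / (TP + TN + FP + FN)
TP + TN = 19 + 20 = 39
Total = 19 + 20 + 0 + 9 = 48
Accuracy = 39 / 48 = 13/16

13/16


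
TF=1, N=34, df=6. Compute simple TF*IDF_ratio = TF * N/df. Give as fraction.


TF * (N/df)
= 1 * (34/6)
= 1 * 17/3
= 17/3

17/3


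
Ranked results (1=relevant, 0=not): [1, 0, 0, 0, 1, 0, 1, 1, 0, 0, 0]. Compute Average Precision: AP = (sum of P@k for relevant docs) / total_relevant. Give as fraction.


Computing P@k for each relevant position:
Position 1: relevant, P@1 = 1/1 = 1
Position 2: not relevant
Position 3: not relevant
Position 4: not relevant
Position 5: relevant, P@5 = 2/5 = 2/5
Position 6: not relevant
Position 7: relevant, P@7 = 3/7 = 3/7
Position 8: relevant, P@8 = 4/8 = 1/2
Position 9: not relevant
Position 10: not relevant
Position 11: not relevant
Sum of P@k = 1 + 2/5 + 3/7 + 1/2 = 163/70
AP = 163/70 / 4 = 163/280

163/280


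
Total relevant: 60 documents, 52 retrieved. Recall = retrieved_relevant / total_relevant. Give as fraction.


Recall = retrieved_relevant / total_relevant
= 52 / 60
= 52 / (52 + 8)
= 13/15

13/15


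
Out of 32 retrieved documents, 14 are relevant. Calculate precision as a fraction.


Precision = relevant_retrieved / total_retrieved
= 14 / 32
= 14 / (14 + 18)
= 7/16

7/16


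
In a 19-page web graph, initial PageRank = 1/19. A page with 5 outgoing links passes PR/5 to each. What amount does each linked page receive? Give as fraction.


Initial PR = 1/19 = 1/19
Outlinks = 5
Contribution per link = PR / outlinks
= 1/19 / 5
= 1/95

1/95


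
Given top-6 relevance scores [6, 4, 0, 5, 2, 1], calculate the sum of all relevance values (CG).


Cumulative Gain = sum of relevance scores
Position 1: rel=6, running sum=6
Position 2: rel=4, running sum=10
Position 3: rel=0, running sum=10
Position 4: rel=5, running sum=15
Position 5: rel=2, running sum=17
Position 6: rel=1, running sum=18
CG = 18

18


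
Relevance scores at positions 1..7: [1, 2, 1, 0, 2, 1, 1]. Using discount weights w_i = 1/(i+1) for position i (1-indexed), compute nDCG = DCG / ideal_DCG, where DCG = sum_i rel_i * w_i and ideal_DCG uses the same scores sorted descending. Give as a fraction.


Position discount weights w_i = 1/(i+1) for i=1..7:
Weights = [1/2, 1/3, 1/4, 1/5, 1/6, 1/7, 1/8]
Actual relevance: [1, 2, 1, 0, 2, 1, 1]
DCG = 1/2 + 2/3 + 1/4 + 0/5 + 2/6 + 1/7 + 1/8 = 113/56
Ideal relevance (sorted desc): [2, 2, 1, 1, 1, 1, 0]
Ideal DCG = 2/2 + 2/3 + 1/4 + 1/5 + 1/6 + 1/7 + 0/8 = 1019/420
nDCG = DCG / ideal_DCG = 113/56 / 1019/420 = 1695/2038

1695/2038


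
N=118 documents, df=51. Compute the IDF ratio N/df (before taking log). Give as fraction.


IDF ratio = N / df
= 118 / 51
= 118/51

118/51


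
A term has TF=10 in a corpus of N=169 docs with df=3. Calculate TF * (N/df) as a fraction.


TF * (N/df)
= 10 * (169/3)
= 10 * 169/3
= 1690/3

1690/3


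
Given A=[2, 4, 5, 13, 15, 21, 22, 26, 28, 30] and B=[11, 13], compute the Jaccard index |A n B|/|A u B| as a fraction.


A intersect B = [13]
|A intersect B| = 1
A union B = [2, 4, 5, 11, 13, 15, 21, 22, 26, 28, 30]
|A union B| = 11
Jaccard = 1/11 = 1/11

1/11


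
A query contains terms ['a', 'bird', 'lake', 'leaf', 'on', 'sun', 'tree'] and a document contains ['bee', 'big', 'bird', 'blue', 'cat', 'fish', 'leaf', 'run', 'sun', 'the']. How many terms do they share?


Query terms: ['a', 'bird', 'lake', 'leaf', 'on', 'sun', 'tree']
Document terms: ['bee', 'big', 'bird', 'blue', 'cat', 'fish', 'leaf', 'run', 'sun', 'the']
Common terms: ['bird', 'leaf', 'sun']
Overlap count = 3

3


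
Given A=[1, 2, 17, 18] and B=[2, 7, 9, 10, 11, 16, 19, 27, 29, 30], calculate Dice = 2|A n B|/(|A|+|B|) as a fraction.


A intersect B = [2]
|A intersect B| = 1
|A| = 4, |B| = 10
Dice = 2*1 / (4+10)
= 2 / 14 = 1/7

1/7


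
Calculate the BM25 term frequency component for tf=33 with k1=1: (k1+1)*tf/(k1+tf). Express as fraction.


BM25 TF component = (k1+1)*tf / (k1+tf)
k1 = 1, tf = 33
Numerator = (1+1)*33 = 66
Denominator = 1 + 33 = 34
= 66/34 = 33/17

33/17


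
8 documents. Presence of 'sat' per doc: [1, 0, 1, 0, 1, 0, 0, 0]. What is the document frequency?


Checking each document for 'sat':
Doc 1: present
Doc 2: absent
Doc 3: present
Doc 4: absent
Doc 5: present
Doc 6: absent
Doc 7: absent
Doc 8: absent
df = sum of presences = 1 + 0 + 1 + 0 + 1 + 0 + 0 + 0 = 3

3


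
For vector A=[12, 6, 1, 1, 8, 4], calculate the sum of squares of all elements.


|A|^2 = sum of squared components
A[0]^2 = 12^2 = 144
A[1]^2 = 6^2 = 36
A[2]^2 = 1^2 = 1
A[3]^2 = 1^2 = 1
A[4]^2 = 8^2 = 64
A[5]^2 = 4^2 = 16
Sum = 144 + 36 + 1 + 1 + 64 + 16 = 262

262


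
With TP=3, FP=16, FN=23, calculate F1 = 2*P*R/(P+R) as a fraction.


F1 = 2 * P * R / (P + R)
P = TP/(TP+FP) = 3/19 = 3/19
R = TP/(TP+FN) = 3/26 = 3/26
2 * P * R = 2 * 3/19 * 3/26 = 9/247
P + R = 3/19 + 3/26 = 135/494
F1 = 9/247 / 135/494 = 2/15

2/15


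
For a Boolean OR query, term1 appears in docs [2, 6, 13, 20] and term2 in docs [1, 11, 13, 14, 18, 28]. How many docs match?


Boolean OR: find union of posting lists
term1 docs: [2, 6, 13, 20]
term2 docs: [1, 11, 13, 14, 18, 28]
Union: [1, 2, 6, 11, 13, 14, 18, 20, 28]
|union| = 9

9


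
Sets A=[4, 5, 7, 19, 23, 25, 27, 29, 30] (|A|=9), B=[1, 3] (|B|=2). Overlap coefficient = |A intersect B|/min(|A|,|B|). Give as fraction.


A intersect B = []
|A intersect B| = 0
min(|A|, |B|) = min(9, 2) = 2
Overlap = 0 / 2 = 0

0


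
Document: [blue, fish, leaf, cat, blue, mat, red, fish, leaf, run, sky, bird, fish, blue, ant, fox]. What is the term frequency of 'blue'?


Document has 16 words
Scanning for 'blue':
Found at positions: [0, 4, 13]
Count = 3

3


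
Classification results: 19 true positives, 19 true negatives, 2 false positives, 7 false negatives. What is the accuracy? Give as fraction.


Accuracy = (TP + TN) / (TP + TN + FP + FN)
TP + TN = 19 + 19 = 38
Total = 19 + 19 + 2 + 7 = 47
Accuracy = 38 / 47 = 38/47

38/47


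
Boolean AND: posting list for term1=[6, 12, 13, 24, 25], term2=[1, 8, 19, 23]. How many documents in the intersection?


Boolean AND: find intersection of posting lists
term1 docs: [6, 12, 13, 24, 25]
term2 docs: [1, 8, 19, 23]
Intersection: []
|intersection| = 0

0


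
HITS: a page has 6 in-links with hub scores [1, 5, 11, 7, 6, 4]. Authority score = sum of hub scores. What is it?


Authority = sum of hub scores of in-linkers
In-link 1: hub score = 1
In-link 2: hub score = 5
In-link 3: hub score = 11
In-link 4: hub score = 7
In-link 5: hub score = 6
In-link 6: hub score = 4
Authority = 1 + 5 + 11 + 7 + 6 + 4 = 34

34


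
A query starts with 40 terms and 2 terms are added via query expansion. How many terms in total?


Original terms: 40
Expansion terms: 2
Total = 40 + 2 = 42

42


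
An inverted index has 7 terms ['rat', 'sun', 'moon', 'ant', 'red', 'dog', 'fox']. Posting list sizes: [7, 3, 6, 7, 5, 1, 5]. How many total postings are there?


Summing posting list sizes:
'rat': 7 postings
'sun': 3 postings
'moon': 6 postings
'ant': 7 postings
'red': 5 postings
'dog': 1 postings
'fox': 5 postings
Total = 7 + 3 + 6 + 7 + 5 + 1 + 5 = 34

34


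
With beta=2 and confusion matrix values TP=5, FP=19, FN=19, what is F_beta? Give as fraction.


P = TP/(TP+FP) = 5/24 = 5/24
R = TP/(TP+FN) = 5/24 = 5/24
beta^2 = 2^2 = 4
(1 + beta^2) = 5
Numerator = (1+beta^2)*P*R = 125/576
Denominator = beta^2*P + R = 5/6 + 5/24 = 25/24
F_beta = 5/24

5/24


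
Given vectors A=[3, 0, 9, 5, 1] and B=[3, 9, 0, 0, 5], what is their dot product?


Dot product = sum of element-wise products
A[0]*B[0] = 3*3 = 9
A[1]*B[1] = 0*9 = 0
A[2]*B[2] = 9*0 = 0
A[3]*B[3] = 5*0 = 0
A[4]*B[4] = 1*5 = 5
Sum = 9 + 0 + 0 + 0 + 5 = 14

14


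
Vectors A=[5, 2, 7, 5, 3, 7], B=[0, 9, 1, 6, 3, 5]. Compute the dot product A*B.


Dot product = sum of element-wise products
A[0]*B[0] = 5*0 = 0
A[1]*B[1] = 2*9 = 18
A[2]*B[2] = 7*1 = 7
A[3]*B[3] = 5*6 = 30
A[4]*B[4] = 3*3 = 9
A[5]*B[5] = 7*5 = 35
Sum = 0 + 18 + 7 + 30 + 9 + 35 = 99

99


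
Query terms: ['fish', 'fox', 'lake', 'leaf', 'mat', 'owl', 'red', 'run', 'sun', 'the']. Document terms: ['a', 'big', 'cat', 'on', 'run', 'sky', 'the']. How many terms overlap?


Query terms: ['fish', 'fox', 'lake', 'leaf', 'mat', 'owl', 'red', 'run', 'sun', 'the']
Document terms: ['a', 'big', 'cat', 'on', 'run', 'sky', 'the']
Common terms: ['run', 'the']
Overlap count = 2

2


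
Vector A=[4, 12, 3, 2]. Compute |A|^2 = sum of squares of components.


|A|^2 = sum of squared components
A[0]^2 = 4^2 = 16
A[1]^2 = 12^2 = 144
A[2]^2 = 3^2 = 9
A[3]^2 = 2^2 = 4
Sum = 16 + 144 + 9 + 4 = 173

173


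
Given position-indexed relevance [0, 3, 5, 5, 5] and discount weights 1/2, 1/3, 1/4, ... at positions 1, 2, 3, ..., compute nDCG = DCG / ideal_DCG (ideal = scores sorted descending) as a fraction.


Position discount weights w_i = 1/(i+1) for i=1..5:
Weights = [1/2, 1/3, 1/4, 1/5, 1/6]
Actual relevance: [0, 3, 5, 5, 5]
DCG = 0/2 + 3/3 + 5/4 + 5/5 + 5/6 = 49/12
Ideal relevance (sorted desc): [5, 5, 5, 3, 0]
Ideal DCG = 5/2 + 5/3 + 5/4 + 3/5 + 0/6 = 361/60
nDCG = DCG / ideal_DCG = 49/12 / 361/60 = 245/361

245/361


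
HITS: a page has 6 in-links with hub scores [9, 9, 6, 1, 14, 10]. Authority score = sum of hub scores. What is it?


Authority = sum of hub scores of in-linkers
In-link 1: hub score = 9
In-link 2: hub score = 9
In-link 3: hub score = 6
In-link 4: hub score = 1
In-link 5: hub score = 14
In-link 6: hub score = 10
Authority = 9 + 9 + 6 + 1 + 14 + 10 = 49

49


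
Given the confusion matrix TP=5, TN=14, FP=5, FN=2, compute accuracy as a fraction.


Accuracy = (TP + TN) / (TP + TN + FP + FN)
TP + TN = 5 + 14 = 19
Total = 5 + 14 + 5 + 2 = 26
Accuracy = 19 / 26 = 19/26

19/26


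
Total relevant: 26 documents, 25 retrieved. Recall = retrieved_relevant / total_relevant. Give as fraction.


Recall = retrieved_relevant / total_relevant
= 25 / 26
= 25 / (25 + 1)
= 25/26

25/26


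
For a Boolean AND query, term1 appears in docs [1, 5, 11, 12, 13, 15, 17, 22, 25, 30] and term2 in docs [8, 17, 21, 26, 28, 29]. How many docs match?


Boolean AND: find intersection of posting lists
term1 docs: [1, 5, 11, 12, 13, 15, 17, 22, 25, 30]
term2 docs: [8, 17, 21, 26, 28, 29]
Intersection: [17]
|intersection| = 1

1


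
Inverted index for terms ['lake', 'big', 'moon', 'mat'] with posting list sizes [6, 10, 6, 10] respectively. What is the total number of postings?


Summing posting list sizes:
'lake': 6 postings
'big': 10 postings
'moon': 6 postings
'mat': 10 postings
Total = 6 + 10 + 6 + 10 = 32

32


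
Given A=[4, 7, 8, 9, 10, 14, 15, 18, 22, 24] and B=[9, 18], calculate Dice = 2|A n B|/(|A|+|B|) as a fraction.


A intersect B = [9, 18]
|A intersect B| = 2
|A| = 10, |B| = 2
Dice = 2*2 / (10+2)
= 4 / 12 = 1/3

1/3


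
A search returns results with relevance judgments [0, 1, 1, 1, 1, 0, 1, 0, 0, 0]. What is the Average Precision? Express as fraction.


Computing P@k for each relevant position:
Position 1: not relevant
Position 2: relevant, P@2 = 1/2 = 1/2
Position 3: relevant, P@3 = 2/3 = 2/3
Position 4: relevant, P@4 = 3/4 = 3/4
Position 5: relevant, P@5 = 4/5 = 4/5
Position 6: not relevant
Position 7: relevant, P@7 = 5/7 = 5/7
Position 8: not relevant
Position 9: not relevant
Position 10: not relevant
Sum of P@k = 1/2 + 2/3 + 3/4 + 4/5 + 5/7 = 1441/420
AP = 1441/420 / 5 = 1441/2100

1441/2100


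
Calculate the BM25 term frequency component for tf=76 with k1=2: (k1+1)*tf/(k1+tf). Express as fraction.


BM25 TF component = (k1+1)*tf / (k1+tf)
k1 = 2, tf = 76
Numerator = (2+1)*76 = 228
Denominator = 2 + 76 = 78
= 228/78 = 38/13

38/13


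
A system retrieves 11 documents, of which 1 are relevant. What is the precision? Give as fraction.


Precision = relevant_retrieved / total_retrieved
= 1 / 11
= 1 / (1 + 10)
= 1/11

1/11


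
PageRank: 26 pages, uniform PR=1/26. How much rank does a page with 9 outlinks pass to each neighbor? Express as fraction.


Initial PR = 1/26 = 1/26
Outlinks = 9
Contribution per link = PR / outlinks
= 1/26 / 9
= 1/234

1/234


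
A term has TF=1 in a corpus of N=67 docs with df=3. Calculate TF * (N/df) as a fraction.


TF * (N/df)
= 1 * (67/3)
= 1 * 67/3
= 67/3

67/3


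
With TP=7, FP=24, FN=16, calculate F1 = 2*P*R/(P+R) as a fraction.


F1 = 2 * P * R / (P + R)
P = TP/(TP+FP) = 7/31 = 7/31
R = TP/(TP+FN) = 7/23 = 7/23
2 * P * R = 2 * 7/31 * 7/23 = 98/713
P + R = 7/31 + 7/23 = 378/713
F1 = 98/713 / 378/713 = 7/27

7/27


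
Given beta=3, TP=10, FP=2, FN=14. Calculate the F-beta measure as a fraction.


P = TP/(TP+FP) = 10/12 = 5/6
R = TP/(TP+FN) = 10/24 = 5/12
beta^2 = 3^2 = 9
(1 + beta^2) = 10
Numerator = (1+beta^2)*P*R = 125/36
Denominator = beta^2*P + R = 15/2 + 5/12 = 95/12
F_beta = 25/57

25/57


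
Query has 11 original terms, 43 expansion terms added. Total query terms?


Original terms: 11
Expansion terms: 43
Total = 11 + 43 = 54

54


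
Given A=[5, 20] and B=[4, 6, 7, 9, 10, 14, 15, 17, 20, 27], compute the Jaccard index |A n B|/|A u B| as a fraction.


A intersect B = [20]
|A intersect B| = 1
A union B = [4, 5, 6, 7, 9, 10, 14, 15, 17, 20, 27]
|A union B| = 11
Jaccard = 1/11 = 1/11

1/11


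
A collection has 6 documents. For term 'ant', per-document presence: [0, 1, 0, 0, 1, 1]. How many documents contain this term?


Checking each document for 'ant':
Doc 1: absent
Doc 2: present
Doc 3: absent
Doc 4: absent
Doc 5: present
Doc 6: present
df = sum of presences = 0 + 1 + 0 + 0 + 1 + 1 = 3

3


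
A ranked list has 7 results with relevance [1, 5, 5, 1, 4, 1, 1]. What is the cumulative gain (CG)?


Cumulative Gain = sum of relevance scores
Position 1: rel=1, running sum=1
Position 2: rel=5, running sum=6
Position 3: rel=5, running sum=11
Position 4: rel=1, running sum=12
Position 5: rel=4, running sum=16
Position 6: rel=1, running sum=17
Position 7: rel=1, running sum=18
CG = 18

18


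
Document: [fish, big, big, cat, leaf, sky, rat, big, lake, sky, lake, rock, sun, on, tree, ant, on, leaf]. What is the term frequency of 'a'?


Document has 18 words
Scanning for 'a':
Term not found in document
Count = 0

0


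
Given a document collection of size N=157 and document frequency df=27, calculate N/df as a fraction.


IDF ratio = N / df
= 157 / 27
= 157/27

157/27


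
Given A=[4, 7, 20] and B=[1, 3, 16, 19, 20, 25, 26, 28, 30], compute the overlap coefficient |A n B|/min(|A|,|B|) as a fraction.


A intersect B = [20]
|A intersect B| = 1
min(|A|, |B|) = min(3, 9) = 3
Overlap = 1 / 3 = 1/3

1/3


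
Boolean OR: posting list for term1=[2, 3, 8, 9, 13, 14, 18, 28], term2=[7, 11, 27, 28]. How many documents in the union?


Boolean OR: find union of posting lists
term1 docs: [2, 3, 8, 9, 13, 14, 18, 28]
term2 docs: [7, 11, 27, 28]
Union: [2, 3, 7, 8, 9, 11, 13, 14, 18, 27, 28]
|union| = 11

11


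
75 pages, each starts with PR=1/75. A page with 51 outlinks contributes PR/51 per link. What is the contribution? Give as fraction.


Initial PR = 1/75 = 1/75
Outlinks = 51
Contribution per link = PR / outlinks
= 1/75 / 51
= 1/3825

1/3825


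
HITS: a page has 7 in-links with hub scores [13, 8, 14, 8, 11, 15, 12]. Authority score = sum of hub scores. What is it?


Authority = sum of hub scores of in-linkers
In-link 1: hub score = 13
In-link 2: hub score = 8
In-link 3: hub score = 14
In-link 4: hub score = 8
In-link 5: hub score = 11
In-link 6: hub score = 15
In-link 7: hub score = 12
Authority = 13 + 8 + 14 + 8 + 11 + 15 + 12 = 81

81


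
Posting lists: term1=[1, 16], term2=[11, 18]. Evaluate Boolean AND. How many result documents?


Boolean AND: find intersection of posting lists
term1 docs: [1, 16]
term2 docs: [11, 18]
Intersection: []
|intersection| = 0

0


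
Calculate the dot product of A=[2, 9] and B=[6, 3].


Dot product = sum of element-wise products
A[0]*B[0] = 2*6 = 12
A[1]*B[1] = 9*3 = 27
Sum = 12 + 27 = 39

39


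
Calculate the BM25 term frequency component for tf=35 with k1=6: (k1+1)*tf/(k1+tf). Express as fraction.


BM25 TF component = (k1+1)*tf / (k1+tf)
k1 = 6, tf = 35
Numerator = (6+1)*35 = 245
Denominator = 6 + 35 = 41
= 245/41 = 245/41

245/41


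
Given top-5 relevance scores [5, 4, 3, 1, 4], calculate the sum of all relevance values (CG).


Cumulative Gain = sum of relevance scores
Position 1: rel=5, running sum=5
Position 2: rel=4, running sum=9
Position 3: rel=3, running sum=12
Position 4: rel=1, running sum=13
Position 5: rel=4, running sum=17
CG = 17

17


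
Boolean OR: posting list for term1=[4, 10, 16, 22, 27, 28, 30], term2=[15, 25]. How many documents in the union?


Boolean OR: find union of posting lists
term1 docs: [4, 10, 16, 22, 27, 28, 30]
term2 docs: [15, 25]
Union: [4, 10, 15, 16, 22, 25, 27, 28, 30]
|union| = 9

9


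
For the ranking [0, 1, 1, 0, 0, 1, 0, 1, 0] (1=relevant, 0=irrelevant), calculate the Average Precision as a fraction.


Computing P@k for each relevant position:
Position 1: not relevant
Position 2: relevant, P@2 = 1/2 = 1/2
Position 3: relevant, P@3 = 2/3 = 2/3
Position 4: not relevant
Position 5: not relevant
Position 6: relevant, P@6 = 3/6 = 1/2
Position 7: not relevant
Position 8: relevant, P@8 = 4/8 = 1/2
Position 9: not relevant
Sum of P@k = 1/2 + 2/3 + 1/2 + 1/2 = 13/6
AP = 13/6 / 4 = 13/24

13/24


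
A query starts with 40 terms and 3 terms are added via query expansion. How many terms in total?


Original terms: 40
Expansion terms: 3
Total = 40 + 3 = 43

43


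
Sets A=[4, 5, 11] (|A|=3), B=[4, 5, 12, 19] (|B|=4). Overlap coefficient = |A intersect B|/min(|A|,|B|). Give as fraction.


A intersect B = [4, 5]
|A intersect B| = 2
min(|A|, |B|) = min(3, 4) = 3
Overlap = 2 / 3 = 2/3

2/3


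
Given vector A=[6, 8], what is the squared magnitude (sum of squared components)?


|A|^2 = sum of squared components
A[0]^2 = 6^2 = 36
A[1]^2 = 8^2 = 64
Sum = 36 + 64 = 100

100


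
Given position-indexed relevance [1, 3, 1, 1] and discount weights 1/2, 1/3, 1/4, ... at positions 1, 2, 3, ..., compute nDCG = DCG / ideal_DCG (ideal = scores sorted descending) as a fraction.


Position discount weights w_i = 1/(i+1) for i=1..4:
Weights = [1/2, 1/3, 1/4, 1/5]
Actual relevance: [1, 3, 1, 1]
DCG = 1/2 + 3/3 + 1/4 + 1/5 = 39/20
Ideal relevance (sorted desc): [3, 1, 1, 1]
Ideal DCG = 3/2 + 1/3 + 1/4 + 1/5 = 137/60
nDCG = DCG / ideal_DCG = 39/20 / 137/60 = 117/137

117/137


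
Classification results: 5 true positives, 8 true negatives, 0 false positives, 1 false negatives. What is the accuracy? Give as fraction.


Accuracy = (TP + TN) / (TP + TN + FP + FN)
TP + TN = 5 + 8 = 13
Total = 5 + 8 + 0 + 1 = 14
Accuracy = 13 / 14 = 13/14

13/14


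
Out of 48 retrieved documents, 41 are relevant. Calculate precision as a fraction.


Precision = relevant_retrieved / total_retrieved
= 41 / 48
= 41 / (41 + 7)
= 41/48

41/48


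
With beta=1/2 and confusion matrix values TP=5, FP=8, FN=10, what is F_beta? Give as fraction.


P = TP/(TP+FP) = 5/13 = 5/13
R = TP/(TP+FN) = 5/15 = 1/3
beta^2 = 1/2^2 = 1/4
(1 + beta^2) = 5/4
Numerator = (1+beta^2)*P*R = 25/156
Denominator = beta^2*P + R = 5/52 + 1/3 = 67/156
F_beta = 25/67

25/67


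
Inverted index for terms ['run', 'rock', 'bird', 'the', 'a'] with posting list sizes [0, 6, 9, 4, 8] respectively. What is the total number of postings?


Summing posting list sizes:
'run': 0 postings
'rock': 6 postings
'bird': 9 postings
'the': 4 postings
'a': 8 postings
Total = 0 + 6 + 9 + 4 + 8 = 27

27


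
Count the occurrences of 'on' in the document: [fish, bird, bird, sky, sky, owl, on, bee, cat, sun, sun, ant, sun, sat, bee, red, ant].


Document has 17 words
Scanning for 'on':
Found at positions: [6]
Count = 1

1


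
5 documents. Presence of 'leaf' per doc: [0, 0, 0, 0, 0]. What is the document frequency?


Checking each document for 'leaf':
Doc 1: absent
Doc 2: absent
Doc 3: absent
Doc 4: absent
Doc 5: absent
df = sum of presences = 0 + 0 + 0 + 0 + 0 = 0

0


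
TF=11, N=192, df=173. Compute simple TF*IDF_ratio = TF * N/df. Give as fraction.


TF * (N/df)
= 11 * (192/173)
= 11 * 192/173
= 2112/173

2112/173


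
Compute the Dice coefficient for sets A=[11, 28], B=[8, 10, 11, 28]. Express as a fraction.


A intersect B = [11, 28]
|A intersect B| = 2
|A| = 2, |B| = 4
Dice = 2*2 / (2+4)
= 4 / 6 = 2/3

2/3


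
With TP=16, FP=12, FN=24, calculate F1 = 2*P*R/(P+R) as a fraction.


F1 = 2 * P * R / (P + R)
P = TP/(TP+FP) = 16/28 = 4/7
R = TP/(TP+FN) = 16/40 = 2/5
2 * P * R = 2 * 4/7 * 2/5 = 16/35
P + R = 4/7 + 2/5 = 34/35
F1 = 16/35 / 34/35 = 8/17

8/17


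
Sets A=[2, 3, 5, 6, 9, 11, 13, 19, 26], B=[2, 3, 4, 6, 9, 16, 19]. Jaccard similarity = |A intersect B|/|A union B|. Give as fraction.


A intersect B = [2, 3, 6, 9, 19]
|A intersect B| = 5
A union B = [2, 3, 4, 5, 6, 9, 11, 13, 16, 19, 26]
|A union B| = 11
Jaccard = 5/11 = 5/11

5/11


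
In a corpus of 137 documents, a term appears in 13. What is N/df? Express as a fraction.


IDF ratio = N / df
= 137 / 13
= 137/13

137/13


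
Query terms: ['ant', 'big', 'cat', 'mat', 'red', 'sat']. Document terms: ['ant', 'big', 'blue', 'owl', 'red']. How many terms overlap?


Query terms: ['ant', 'big', 'cat', 'mat', 'red', 'sat']
Document terms: ['ant', 'big', 'blue', 'owl', 'red']
Common terms: ['ant', 'big', 'red']
Overlap count = 3

3


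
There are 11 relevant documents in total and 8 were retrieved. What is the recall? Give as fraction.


Recall = retrieved_relevant / total_relevant
= 8 / 11
= 8 / (8 + 3)
= 8/11

8/11


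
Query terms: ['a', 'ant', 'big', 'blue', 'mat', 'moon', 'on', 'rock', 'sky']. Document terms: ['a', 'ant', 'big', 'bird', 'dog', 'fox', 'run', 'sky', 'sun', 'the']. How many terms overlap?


Query terms: ['a', 'ant', 'big', 'blue', 'mat', 'moon', 'on', 'rock', 'sky']
Document terms: ['a', 'ant', 'big', 'bird', 'dog', 'fox', 'run', 'sky', 'sun', 'the']
Common terms: ['a', 'ant', 'big', 'sky']
Overlap count = 4

4


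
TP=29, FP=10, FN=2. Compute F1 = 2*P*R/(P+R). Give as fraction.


F1 = 2 * P * R / (P + R)
P = TP/(TP+FP) = 29/39 = 29/39
R = TP/(TP+FN) = 29/31 = 29/31
2 * P * R = 2 * 29/39 * 29/31 = 1682/1209
P + R = 29/39 + 29/31 = 2030/1209
F1 = 1682/1209 / 2030/1209 = 29/35

29/35


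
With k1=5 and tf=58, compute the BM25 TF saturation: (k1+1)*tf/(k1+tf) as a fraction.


BM25 TF component = (k1+1)*tf / (k1+tf)
k1 = 5, tf = 58
Numerator = (5+1)*58 = 348
Denominator = 5 + 58 = 63
= 348/63 = 116/21

116/21


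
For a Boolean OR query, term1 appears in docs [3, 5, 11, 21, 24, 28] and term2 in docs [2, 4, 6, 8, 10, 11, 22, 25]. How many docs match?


Boolean OR: find union of posting lists
term1 docs: [3, 5, 11, 21, 24, 28]
term2 docs: [2, 4, 6, 8, 10, 11, 22, 25]
Union: [2, 3, 4, 5, 6, 8, 10, 11, 21, 22, 24, 25, 28]
|union| = 13

13


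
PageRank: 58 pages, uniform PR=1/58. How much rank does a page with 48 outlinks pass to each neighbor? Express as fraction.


Initial PR = 1/58 = 1/58
Outlinks = 48
Contribution per link = PR / outlinks
= 1/58 / 48
= 1/2784

1/2784


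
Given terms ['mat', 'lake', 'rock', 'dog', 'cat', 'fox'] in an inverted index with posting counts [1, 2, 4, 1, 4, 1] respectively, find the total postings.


Summing posting list sizes:
'mat': 1 postings
'lake': 2 postings
'rock': 4 postings
'dog': 1 postings
'cat': 4 postings
'fox': 1 postings
Total = 1 + 2 + 4 + 1 + 4 + 1 = 13

13


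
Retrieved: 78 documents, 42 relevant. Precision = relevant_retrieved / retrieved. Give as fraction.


Precision = relevant_retrieved / total_retrieved
= 42 / 78
= 42 / (42 + 36)
= 7/13

7/13


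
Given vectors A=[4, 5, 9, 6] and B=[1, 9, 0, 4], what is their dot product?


Dot product = sum of element-wise products
A[0]*B[0] = 4*1 = 4
A[1]*B[1] = 5*9 = 45
A[2]*B[2] = 9*0 = 0
A[3]*B[3] = 6*4 = 24
Sum = 4 + 45 + 0 + 24 = 73

73


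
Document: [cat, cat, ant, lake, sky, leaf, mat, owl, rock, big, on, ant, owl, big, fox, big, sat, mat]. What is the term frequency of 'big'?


Document has 18 words
Scanning for 'big':
Found at positions: [9, 13, 15]
Count = 3

3


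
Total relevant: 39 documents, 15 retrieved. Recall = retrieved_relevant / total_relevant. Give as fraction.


Recall = retrieved_relevant / total_relevant
= 15 / 39
= 15 / (15 + 24)
= 5/13

5/13


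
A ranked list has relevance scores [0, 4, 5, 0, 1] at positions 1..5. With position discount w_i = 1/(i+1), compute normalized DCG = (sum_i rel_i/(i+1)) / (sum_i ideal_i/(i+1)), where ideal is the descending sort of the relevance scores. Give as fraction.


Position discount weights w_i = 1/(i+1) for i=1..5:
Weights = [1/2, 1/3, 1/4, 1/5, 1/6]
Actual relevance: [0, 4, 5, 0, 1]
DCG = 0/2 + 4/3 + 5/4 + 0/5 + 1/6 = 11/4
Ideal relevance (sorted desc): [5, 4, 1, 0, 0]
Ideal DCG = 5/2 + 4/3 + 1/4 + 0/5 + 0/6 = 49/12
nDCG = DCG / ideal_DCG = 11/4 / 49/12 = 33/49

33/49


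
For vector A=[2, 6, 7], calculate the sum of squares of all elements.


|A|^2 = sum of squared components
A[0]^2 = 2^2 = 4
A[1]^2 = 6^2 = 36
A[2]^2 = 7^2 = 49
Sum = 4 + 36 + 49 = 89

89


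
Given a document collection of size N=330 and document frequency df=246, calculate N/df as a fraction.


IDF ratio = N / df
= 330 / 246
= 55/41

55/41


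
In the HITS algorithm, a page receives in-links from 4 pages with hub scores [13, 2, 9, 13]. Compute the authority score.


Authority = sum of hub scores of in-linkers
In-link 1: hub score = 13
In-link 2: hub score = 2
In-link 3: hub score = 9
In-link 4: hub score = 13
Authority = 13 + 2 + 9 + 13 = 37

37


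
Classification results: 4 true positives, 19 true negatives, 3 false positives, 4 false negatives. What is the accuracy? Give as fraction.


Accuracy = (TP + TN) / (TP + TN + FP + FN)
TP + TN = 4 + 19 = 23
Total = 4 + 19 + 3 + 4 = 30
Accuracy = 23 / 30 = 23/30

23/30


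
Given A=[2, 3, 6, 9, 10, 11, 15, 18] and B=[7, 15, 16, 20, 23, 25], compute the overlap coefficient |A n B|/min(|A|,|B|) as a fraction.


A intersect B = [15]
|A intersect B| = 1
min(|A|, |B|) = min(8, 6) = 6
Overlap = 1 / 6 = 1/6

1/6


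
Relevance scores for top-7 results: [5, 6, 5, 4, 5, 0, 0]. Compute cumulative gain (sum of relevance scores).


Cumulative Gain = sum of relevance scores
Position 1: rel=5, running sum=5
Position 2: rel=6, running sum=11
Position 3: rel=5, running sum=16
Position 4: rel=4, running sum=20
Position 5: rel=5, running sum=25
Position 6: rel=0, running sum=25
Position 7: rel=0, running sum=25
CG = 25

25


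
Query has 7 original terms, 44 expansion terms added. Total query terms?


Original terms: 7
Expansion terms: 44
Total = 7 + 44 = 51

51


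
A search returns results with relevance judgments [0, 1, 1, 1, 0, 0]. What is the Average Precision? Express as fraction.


Computing P@k for each relevant position:
Position 1: not relevant
Position 2: relevant, P@2 = 1/2 = 1/2
Position 3: relevant, P@3 = 2/3 = 2/3
Position 4: relevant, P@4 = 3/4 = 3/4
Position 5: not relevant
Position 6: not relevant
Sum of P@k = 1/2 + 2/3 + 3/4 = 23/12
AP = 23/12 / 3 = 23/36

23/36


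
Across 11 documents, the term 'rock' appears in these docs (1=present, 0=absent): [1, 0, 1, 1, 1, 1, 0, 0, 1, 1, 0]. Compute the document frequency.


Checking each document for 'rock':
Doc 1: present
Doc 2: absent
Doc 3: present
Doc 4: present
Doc 5: present
Doc 6: present
Doc 7: absent
Doc 8: absent
Doc 9: present
Doc 10: present
Doc 11: absent
df = sum of presences = 1 + 0 + 1 + 1 + 1 + 1 + 0 + 0 + 1 + 1 + 0 = 7

7


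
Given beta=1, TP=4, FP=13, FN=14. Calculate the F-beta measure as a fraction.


P = TP/(TP+FP) = 4/17 = 4/17
R = TP/(TP+FN) = 4/18 = 2/9
beta^2 = 1^2 = 1
(1 + beta^2) = 2
Numerator = (1+beta^2)*P*R = 16/153
Denominator = beta^2*P + R = 4/17 + 2/9 = 70/153
F_beta = 8/35

8/35


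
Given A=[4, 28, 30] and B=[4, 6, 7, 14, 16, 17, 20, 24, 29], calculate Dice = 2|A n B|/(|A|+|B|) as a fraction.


A intersect B = [4]
|A intersect B| = 1
|A| = 3, |B| = 9
Dice = 2*1 / (3+9)
= 2 / 12 = 1/6

1/6


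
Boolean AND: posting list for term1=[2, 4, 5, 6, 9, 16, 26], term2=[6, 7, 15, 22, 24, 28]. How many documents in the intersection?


Boolean AND: find intersection of posting lists
term1 docs: [2, 4, 5, 6, 9, 16, 26]
term2 docs: [6, 7, 15, 22, 24, 28]
Intersection: [6]
|intersection| = 1

1


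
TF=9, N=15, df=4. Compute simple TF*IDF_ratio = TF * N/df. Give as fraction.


TF * (N/df)
= 9 * (15/4)
= 9 * 15/4
= 135/4

135/4


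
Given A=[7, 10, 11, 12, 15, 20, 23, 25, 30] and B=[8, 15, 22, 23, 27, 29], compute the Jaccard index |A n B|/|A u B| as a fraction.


A intersect B = [15, 23]
|A intersect B| = 2
A union B = [7, 8, 10, 11, 12, 15, 20, 22, 23, 25, 27, 29, 30]
|A union B| = 13
Jaccard = 2/13 = 2/13

2/13


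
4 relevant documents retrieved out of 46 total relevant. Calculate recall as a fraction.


Recall = retrieved_relevant / total_relevant
= 4 / 46
= 4 / (4 + 42)
= 2/23

2/23


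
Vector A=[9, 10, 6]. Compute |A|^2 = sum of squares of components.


|A|^2 = sum of squared components
A[0]^2 = 9^2 = 81
A[1]^2 = 10^2 = 100
A[2]^2 = 6^2 = 36
Sum = 81 + 100 + 36 = 217

217


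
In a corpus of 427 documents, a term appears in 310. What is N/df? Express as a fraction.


IDF ratio = N / df
= 427 / 310
= 427/310

427/310


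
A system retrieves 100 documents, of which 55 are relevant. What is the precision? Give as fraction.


Precision = relevant_retrieved / total_retrieved
= 55 / 100
= 55 / (55 + 45)
= 11/20

11/20


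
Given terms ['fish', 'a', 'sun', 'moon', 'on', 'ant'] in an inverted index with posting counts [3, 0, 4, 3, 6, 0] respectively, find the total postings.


Summing posting list sizes:
'fish': 3 postings
'a': 0 postings
'sun': 4 postings
'moon': 3 postings
'on': 6 postings
'ant': 0 postings
Total = 3 + 0 + 4 + 3 + 6 + 0 = 16

16


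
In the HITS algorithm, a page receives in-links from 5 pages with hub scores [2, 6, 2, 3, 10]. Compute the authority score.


Authority = sum of hub scores of in-linkers
In-link 1: hub score = 2
In-link 2: hub score = 6
In-link 3: hub score = 2
In-link 4: hub score = 3
In-link 5: hub score = 10
Authority = 2 + 6 + 2 + 3 + 10 = 23

23
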